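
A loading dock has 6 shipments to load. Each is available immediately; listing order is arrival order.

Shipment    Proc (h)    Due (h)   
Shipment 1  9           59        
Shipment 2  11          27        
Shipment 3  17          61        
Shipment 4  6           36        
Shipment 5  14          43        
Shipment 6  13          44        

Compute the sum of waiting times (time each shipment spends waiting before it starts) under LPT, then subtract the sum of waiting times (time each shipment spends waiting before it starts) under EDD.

LPT (decreasing processing time): Shipment 3 Shipment 5 Shipment 6 Shipment 2 Shipment 1 Shipment 4.
Shipment 3: waits 0, runs 0→17
Shipment 5: waits 17, runs 17→31
Shipment 6: waits 31, runs 31→44
Shipment 2: waits 44, runs 44→55
Shipment 1: waits 55, runs 55→64
Shipment 4: waits 64, runs 64→70
Sum = 0+17+31+44+55+64 = 211.
EDD (increasing due date): Shipment 2 Shipment 4 Shipment 5 Shipment 6 Shipment 1 Shipment 3.
Shipment 2: waits 0, runs 0→11
Shipment 4: waits 11, runs 11→17
Shipment 5: waits 17, runs 17→31
Shipment 6: waits 31, runs 31→44
Shipment 1: waits 44, runs 44→53
Shipment 3: waits 53, runs 53→70
Sum = 0+11+17+31+44+53 = 156.
Difference = 211 − 156 = 55.

55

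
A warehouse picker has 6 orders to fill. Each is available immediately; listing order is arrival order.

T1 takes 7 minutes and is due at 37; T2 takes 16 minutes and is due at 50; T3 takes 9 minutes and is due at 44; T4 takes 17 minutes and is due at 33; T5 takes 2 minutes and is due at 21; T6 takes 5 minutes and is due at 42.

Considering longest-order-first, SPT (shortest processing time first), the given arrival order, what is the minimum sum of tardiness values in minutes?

23

LPT (decreasing processing time): T4 T2 T3 T1 T6 T5.
T4: 0→17, due 33, tardiness 0
T2: 17→33, due 50, tardiness 0
T3: 33→42, due 44, tardiness 0
T1: 42→49, due 37, tardiness 12
T6: 49→54, due 42, tardiness 12
T5: 54→56, due 21, tardiness 35
Sum = 0+0+0+12+12+35 = 59.
SPT (increasing processing time): T5 T6 T1 T3 T2 T4.
T5: 0→2, due 21, tardiness 0
T6: 2→7, due 42, tardiness 0
T1: 7→14, due 37, tardiness 0
T3: 14→23, due 44, tardiness 0
T2: 23→39, due 50, tardiness 0
T4: 39→56, due 33, tardiness 23
Sum = 0+0+0+0+0+23 = 23.
FIFO (arrival order): T1 T2 T3 T4 T5 T6.
T1: 0→7, due 37, tardiness 0
T2: 7→23, due 50, tardiness 0
T3: 23→32, due 44, tardiness 0
T4: 32→49, due 33, tardiness 16
T5: 49→51, due 21, tardiness 30
T6: 51→56, due 42, tardiness 14
Sum = 0+0+0+16+30+14 = 60.
LPT 59, SPT 23, FIFO 60 → minimum 23.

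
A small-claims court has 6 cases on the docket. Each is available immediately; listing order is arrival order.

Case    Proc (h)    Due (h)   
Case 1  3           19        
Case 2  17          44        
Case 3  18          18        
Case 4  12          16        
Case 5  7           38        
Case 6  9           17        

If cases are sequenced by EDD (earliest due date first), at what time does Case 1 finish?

42

EDD (increasing due date): Case 4 Case 6 Case 3 Case 1 Case 5 Case 2.
Case 4: 0→12
Case 6: 12→21
Case 3: 21→39
Case 1: 39→42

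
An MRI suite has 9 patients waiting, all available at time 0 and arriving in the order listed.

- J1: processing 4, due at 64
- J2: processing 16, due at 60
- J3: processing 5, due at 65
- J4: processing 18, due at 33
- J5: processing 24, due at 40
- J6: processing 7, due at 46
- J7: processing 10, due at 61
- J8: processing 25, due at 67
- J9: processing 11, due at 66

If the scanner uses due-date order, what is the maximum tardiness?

53

EDD (increasing due date): J4 J5 J6 J2 J7 J1 J3 J9 J8.
J4: 0→18, due 33, tardiness 0
J5: 18→42, due 40, tardiness 2
J6: 42→49, due 46, tardiness 3
J2: 49→65, due 60, tardiness 5
J7: 65→75, due 61, tardiness 14
J1: 75→79, due 64, tardiness 15
J3: 79→84, due 65, tardiness 19
J9: 84→95, due 66, tardiness 29
J8: 95→120, due 67, tardiness 53
Maximum = 53.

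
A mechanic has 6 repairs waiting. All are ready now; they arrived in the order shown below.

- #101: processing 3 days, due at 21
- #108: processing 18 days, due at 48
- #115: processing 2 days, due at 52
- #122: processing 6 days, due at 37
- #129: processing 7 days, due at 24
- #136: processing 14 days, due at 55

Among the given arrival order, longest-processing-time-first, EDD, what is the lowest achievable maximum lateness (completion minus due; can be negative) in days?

-5

FIFO (arrival order): #101 #108 #115 #122 #129 #136.
#101: 0→3, due 21, lateness -18
#108: 3→21, due 48, lateness -27
#115: 21→23, due 52, lateness -29
#122: 23→29, due 37, lateness -8
#129: 29→36, due 24, lateness 12
#136: 36→50, due 55, lateness -5
Maximum = 12.
LPT (decreasing processing time): #108 #136 #129 #122 #101 #115.
#108: 0→18, due 48, lateness -30
#136: 18→32, due 55, lateness -23
#129: 32→39, due 24, lateness 15
#122: 39→45, due 37, lateness 8
#101: 45→48, due 21, lateness 27
#115: 48→50, due 52, lateness -2
Maximum = 27.
EDD (increasing due date): #101 #129 #122 #108 #115 #136.
#101: 0→3, due 21, lateness -18
#129: 3→10, due 24, lateness -14
#122: 10→16, due 37, lateness -21
#108: 16→34, due 48, lateness -14
#115: 34→36, due 52, lateness -16
#136: 36→50, due 55, lateness -5
Maximum = -5.
FIFO 12, LPT 27, EDD -5 → minimum -5.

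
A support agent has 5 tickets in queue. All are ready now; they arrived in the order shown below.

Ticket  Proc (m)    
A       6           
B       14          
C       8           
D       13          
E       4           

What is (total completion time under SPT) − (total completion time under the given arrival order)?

SPT (increasing processing time): E A C D B.
E: 0→4
A: 4→10
C: 10→18
D: 18→31
B: 31→45
Sum = 4+10+18+31+45 = 108.
FIFO (arrival order): A B C D E.
A: 0→6
B: 6→20
C: 20→28
D: 28→41
E: 41→45
Sum = 6+20+28+41+45 = 140.
Difference = 108 − 140 = -32.

-32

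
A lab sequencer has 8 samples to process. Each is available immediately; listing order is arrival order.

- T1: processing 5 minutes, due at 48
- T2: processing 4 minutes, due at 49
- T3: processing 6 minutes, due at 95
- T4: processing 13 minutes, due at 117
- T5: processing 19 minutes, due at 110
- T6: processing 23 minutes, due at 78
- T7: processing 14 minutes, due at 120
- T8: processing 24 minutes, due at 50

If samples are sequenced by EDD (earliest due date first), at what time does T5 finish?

81

EDD (increasing due date): T1 T2 T8 T6 T3 T5 T4 T7.
T1: 0→5
T2: 5→9
T8: 9→33
T6: 33→56
T3: 56→62
T5: 62→81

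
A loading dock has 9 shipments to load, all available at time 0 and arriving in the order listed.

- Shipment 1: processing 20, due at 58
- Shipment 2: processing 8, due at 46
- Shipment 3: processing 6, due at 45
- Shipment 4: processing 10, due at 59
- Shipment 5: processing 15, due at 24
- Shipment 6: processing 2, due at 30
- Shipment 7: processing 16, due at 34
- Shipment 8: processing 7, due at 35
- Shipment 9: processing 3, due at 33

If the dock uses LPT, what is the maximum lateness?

57

LPT (decreasing processing time): Shipment 1 Shipment 7 Shipment 5 Shipment 4 Shipment 2 Shipment 8 Shipment 3 Shipment 9 Shipment 6.
Shipment 1: 0→20, due 58, lateness -38
Shipment 7: 20→36, due 34, lateness 2
Shipment 5: 36→51, due 24, lateness 27
Shipment 4: 51→61, due 59, lateness 2
Shipment 2: 61→69, due 46, lateness 23
Shipment 8: 69→76, due 35, lateness 41
Shipment 3: 76→82, due 45, lateness 37
Shipment 9: 82→85, due 33, lateness 52
Shipment 6: 85→87, due 30, lateness 57
Maximum = 57.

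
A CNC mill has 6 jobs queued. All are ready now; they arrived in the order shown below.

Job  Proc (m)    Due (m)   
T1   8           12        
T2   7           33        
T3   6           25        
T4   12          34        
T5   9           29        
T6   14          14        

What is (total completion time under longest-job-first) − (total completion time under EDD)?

LPT (decreasing processing time): T6 T4 T5 T1 T2 T3.
T6: 0→14
T4: 14→26
T5: 26→35
T1: 35→43
T2: 43→50
T3: 50→56
Sum = 14+26+35+43+50+56 = 224.
EDD (increasing due date): T1 T6 T3 T5 T2 T4.
T1: 0→8
T6: 8→22
T3: 22→28
T5: 28→37
T2: 37→44
T4: 44→56
Sum = 8+22+28+37+44+56 = 195.
Difference = 224 − 195 = 29.

29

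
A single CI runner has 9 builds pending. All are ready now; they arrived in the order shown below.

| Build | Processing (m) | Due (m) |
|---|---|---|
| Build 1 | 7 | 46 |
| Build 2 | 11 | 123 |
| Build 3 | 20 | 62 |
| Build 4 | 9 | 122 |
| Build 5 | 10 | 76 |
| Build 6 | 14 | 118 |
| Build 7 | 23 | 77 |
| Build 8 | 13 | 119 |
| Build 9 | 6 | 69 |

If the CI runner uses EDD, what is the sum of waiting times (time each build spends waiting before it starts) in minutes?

EDD (increasing due date): Build 1 Build 3 Build 9 Build 5 Build 7 Build 6 Build 8 Build 4 Build 2.
Build 1: waits 0, runs 0→7
Build 3: waits 7, runs 7→27
Build 9: waits 27, runs 27→33
Build 5: waits 33, runs 33→43
Build 7: waits 43, runs 43→66
Build 6: waits 66, runs 66→80
Build 8: waits 80, runs 80→93
Build 4: waits 93, runs 93→102
Build 2: waits 102, runs 102→113
Sum = 0+7+27+33+43+66+80+93+102 = 451.

451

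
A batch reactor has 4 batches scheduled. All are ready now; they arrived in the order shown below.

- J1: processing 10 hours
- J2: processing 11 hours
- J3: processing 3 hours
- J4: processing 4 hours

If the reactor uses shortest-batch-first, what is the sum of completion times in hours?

55

SPT (increasing processing time): J3 J4 J1 J2.
J3: 0→3
J4: 3→7
J1: 7→17
J2: 17→28
Sum = 3+7+17+28 = 55.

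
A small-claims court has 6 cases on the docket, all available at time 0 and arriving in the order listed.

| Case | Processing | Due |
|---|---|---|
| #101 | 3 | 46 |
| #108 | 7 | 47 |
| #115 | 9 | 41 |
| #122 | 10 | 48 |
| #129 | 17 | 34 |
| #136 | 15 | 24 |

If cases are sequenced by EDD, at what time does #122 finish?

EDD (increasing due date): #136 #129 #115 #101 #108 #122.
#136: 0→15
#129: 15→32
#115: 32→41
#101: 41→44
#108: 44→51
#122: 51→61

61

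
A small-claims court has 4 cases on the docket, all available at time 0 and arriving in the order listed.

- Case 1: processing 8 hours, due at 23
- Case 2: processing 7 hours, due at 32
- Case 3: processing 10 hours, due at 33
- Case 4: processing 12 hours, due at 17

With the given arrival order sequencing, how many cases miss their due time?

1

FIFO (arrival order): Case 1 Case 2 Case 3 Case 4.
Case 1: 0→8, due 23, tardiness 0
Case 2: 8→15, due 32, tardiness 0
Case 3: 15→25, due 33, tardiness 0
Case 4: 25→37, due 17, tardiness 20
Late cases: 1.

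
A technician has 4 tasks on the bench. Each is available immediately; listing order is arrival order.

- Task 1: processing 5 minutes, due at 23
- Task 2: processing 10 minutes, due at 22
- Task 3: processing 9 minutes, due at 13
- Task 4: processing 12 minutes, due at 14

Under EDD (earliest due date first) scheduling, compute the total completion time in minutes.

EDD (increasing due date): Task 3 Task 4 Task 2 Task 1.
Task 3: 0→9
Task 4: 9→21
Task 2: 21→31
Task 1: 31→36
Sum = 9+21+31+36 = 97.

97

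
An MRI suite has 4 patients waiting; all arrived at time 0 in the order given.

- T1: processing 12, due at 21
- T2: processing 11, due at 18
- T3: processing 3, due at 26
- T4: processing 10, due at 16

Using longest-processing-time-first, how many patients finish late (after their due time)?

LPT (decreasing processing time): T1 T2 T4 T3.
T1: 0→12, due 21, tardiness 0
T2: 12→23, due 18, tardiness 5
T4: 23→33, due 16, tardiness 17
T3: 33→36, due 26, tardiness 10
Late patients: 3.

3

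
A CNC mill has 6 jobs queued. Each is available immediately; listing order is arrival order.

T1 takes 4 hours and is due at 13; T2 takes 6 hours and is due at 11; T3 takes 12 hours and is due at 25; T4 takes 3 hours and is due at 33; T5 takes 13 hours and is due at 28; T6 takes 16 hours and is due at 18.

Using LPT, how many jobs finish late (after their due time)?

5

LPT (decreasing processing time): T6 T5 T3 T2 T1 T4.
T6: 0→16, due 18, tardiness 0
T5: 16→29, due 28, tardiness 1
T3: 29→41, due 25, tardiness 16
T2: 41→47, due 11, tardiness 36
T1: 47→51, due 13, tardiness 38
T4: 51→54, due 33, tardiness 21
Late jobs: 5.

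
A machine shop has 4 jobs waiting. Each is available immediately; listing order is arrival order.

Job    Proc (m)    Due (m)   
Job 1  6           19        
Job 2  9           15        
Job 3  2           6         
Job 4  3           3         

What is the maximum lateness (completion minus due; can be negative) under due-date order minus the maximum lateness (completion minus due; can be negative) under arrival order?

-16

EDD (increasing due date): Job 4 Job 3 Job 2 Job 1.
Job 4: 0→3, due 3, lateness 0
Job 3: 3→5, due 6, lateness -1
Job 2: 5→14, due 15, lateness -1
Job 1: 14→20, due 19, lateness 1
Maximum = 1.
FIFO (arrival order): Job 1 Job 2 Job 3 Job 4.
Job 1: 0→6, due 19, lateness -13
Job 2: 6→15, due 15, lateness 0
Job 3: 15→17, due 6, lateness 11
Job 4: 17→20, due 3, lateness 17
Maximum = 17.
Difference = 1 − 17 = -16.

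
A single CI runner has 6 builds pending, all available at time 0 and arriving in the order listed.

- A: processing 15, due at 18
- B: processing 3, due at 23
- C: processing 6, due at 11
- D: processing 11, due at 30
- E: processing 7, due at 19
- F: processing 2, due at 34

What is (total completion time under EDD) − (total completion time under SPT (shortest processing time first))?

EDD (increasing due date): C A E B D F.
C: 0→6
A: 6→21
E: 21→28
B: 28→31
D: 31→42
F: 42→44
Sum = 6+21+28+31+42+44 = 172.
SPT (increasing processing time): F B C E D A.
F: 0→2
B: 2→5
C: 5→11
E: 11→18
D: 18→29
A: 29→44
Sum = 2+5+11+18+29+44 = 109.
Difference = 172 − 109 = 63.

63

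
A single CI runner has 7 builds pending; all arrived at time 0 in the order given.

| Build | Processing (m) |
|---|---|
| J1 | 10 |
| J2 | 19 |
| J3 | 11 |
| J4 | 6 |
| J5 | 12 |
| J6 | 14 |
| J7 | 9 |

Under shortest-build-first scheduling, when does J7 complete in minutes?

15

SPT (increasing processing time): J4 J7 J1 J3 J5 J6 J2.
J4: 0→6
J7: 6→15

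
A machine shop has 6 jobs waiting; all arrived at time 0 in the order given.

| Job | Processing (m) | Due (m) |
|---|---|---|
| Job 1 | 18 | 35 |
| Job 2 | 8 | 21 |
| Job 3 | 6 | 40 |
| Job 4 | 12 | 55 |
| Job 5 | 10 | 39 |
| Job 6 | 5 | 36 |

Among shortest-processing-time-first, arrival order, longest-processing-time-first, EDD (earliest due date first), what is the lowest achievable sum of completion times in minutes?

SPT (increasing processing time): Job 6 Job 3 Job 2 Job 5 Job 4 Job 1.
Job 6: 0→5
Job 3: 5→11
Job 2: 11→19
Job 5: 19→29
Job 4: 29→41
Job 1: 41→59
Sum = 5+11+19+29+41+59 = 164.
FIFO (arrival order): Job 1 Job 2 Job 3 Job 4 Job 5 Job 6.
Job 1: 0→18
Job 2: 18→26
Job 3: 26→32
Job 4: 32→44
Job 5: 44→54
Job 6: 54→59
Sum = 18+26+32+44+54+59 = 233.
LPT (decreasing processing time): Job 1 Job 4 Job 5 Job 2 Job 3 Job 6.
Job 1: 0→18
Job 4: 18→30
Job 5: 30→40
Job 2: 40→48
Job 3: 48→54
Job 6: 54→59
Sum = 18+30+40+48+54+59 = 249.
EDD (increasing due date): Job 2 Job 1 Job 6 Job 5 Job 3 Job 4.
Job 2: 0→8
Job 1: 8→26
Job 6: 26→31
Job 5: 31→41
Job 3: 41→47
Job 4: 47→59
Sum = 8+26+31+41+47+59 = 212.
SPT 164, FIFO 233, LPT 249, EDD 212 → minimum 164.

164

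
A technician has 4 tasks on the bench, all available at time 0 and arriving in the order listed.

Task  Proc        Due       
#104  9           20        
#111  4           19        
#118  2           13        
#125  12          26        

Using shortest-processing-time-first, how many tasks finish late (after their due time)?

1

SPT (increasing processing time): #118 #111 #104 #125.
#118: 0→2, due 13, tardiness 0
#111: 2→6, due 19, tardiness 0
#104: 6→15, due 20, tardiness 0
#125: 15→27, due 26, tardiness 1
Late tasks: 1.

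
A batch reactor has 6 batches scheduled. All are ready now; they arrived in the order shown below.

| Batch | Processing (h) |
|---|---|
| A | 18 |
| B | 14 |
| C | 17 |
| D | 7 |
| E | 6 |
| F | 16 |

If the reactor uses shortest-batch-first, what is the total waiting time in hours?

149

SPT (increasing processing time): E D B F C A.
E: waits 0, runs 0→6
D: waits 6, runs 6→13
B: waits 13, runs 13→27
F: waits 27, runs 27→43
C: waits 43, runs 43→60
A: waits 60, runs 60→78
Sum = 0+6+13+27+43+60 = 149.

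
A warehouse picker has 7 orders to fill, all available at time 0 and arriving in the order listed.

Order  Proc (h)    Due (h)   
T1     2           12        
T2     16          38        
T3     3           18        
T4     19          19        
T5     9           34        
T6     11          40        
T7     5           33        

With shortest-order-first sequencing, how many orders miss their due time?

SPT (increasing processing time): T1 T3 T7 T5 T6 T2 T4.
T1: 0→2, due 12, tardiness 0
T3: 2→5, due 18, tardiness 0
T7: 5→10, due 33, tardiness 0
T5: 10→19, due 34, tardiness 0
T6: 19→30, due 40, tardiness 0
T2: 30→46, due 38, tardiness 8
T4: 46→65, due 19, tardiness 46
Late orders: 2.

2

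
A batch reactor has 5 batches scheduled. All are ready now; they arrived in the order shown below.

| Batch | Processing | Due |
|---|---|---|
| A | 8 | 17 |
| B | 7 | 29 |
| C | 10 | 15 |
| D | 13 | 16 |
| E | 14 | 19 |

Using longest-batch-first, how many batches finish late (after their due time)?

LPT (decreasing processing time): E D C A B.
E: 0→14, due 19, tardiness 0
D: 14→27, due 16, tardiness 11
C: 27→37, due 15, tardiness 22
A: 37→45, due 17, tardiness 28
B: 45→52, due 29, tardiness 23
Late batches: 4.

4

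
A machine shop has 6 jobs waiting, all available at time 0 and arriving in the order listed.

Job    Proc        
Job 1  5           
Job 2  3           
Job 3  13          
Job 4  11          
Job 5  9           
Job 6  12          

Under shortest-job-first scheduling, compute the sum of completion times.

149

SPT (increasing processing time): Job 2 Job 1 Job 5 Job 4 Job 6 Job 3.
Job 2: 0→3
Job 1: 3→8
Job 5: 8→17
Job 4: 17→28
Job 6: 28→40
Job 3: 40→53
Sum = 3+8+17+28+40+53 = 149.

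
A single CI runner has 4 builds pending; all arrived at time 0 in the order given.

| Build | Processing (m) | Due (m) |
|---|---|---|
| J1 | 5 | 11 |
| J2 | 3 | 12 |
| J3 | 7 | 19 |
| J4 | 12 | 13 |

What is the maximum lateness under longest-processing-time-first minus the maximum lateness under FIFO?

LPT (decreasing processing time): J4 J3 J1 J2.
J4: 0→12, due 13, lateness -1
J3: 12→19, due 19, lateness 0
J1: 19→24, due 11, lateness 13
J2: 24→27, due 12, lateness 15
Maximum = 15.
FIFO (arrival order): J1 J2 J3 J4.
J1: 0→5, due 11, lateness -6
J2: 5→8, due 12, lateness -4
J3: 8→15, due 19, lateness -4
J4: 15→27, due 13, lateness 14
Maximum = 14.
Difference = 15 − 14 = 1.

1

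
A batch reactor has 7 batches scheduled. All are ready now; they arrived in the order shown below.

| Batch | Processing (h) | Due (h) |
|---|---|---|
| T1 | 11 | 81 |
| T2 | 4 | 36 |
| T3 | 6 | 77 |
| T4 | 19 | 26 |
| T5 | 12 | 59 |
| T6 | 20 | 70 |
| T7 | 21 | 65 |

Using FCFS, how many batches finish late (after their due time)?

FIFO (arrival order): T1 T2 T3 T4 T5 T6 T7.
T1: 0→11, due 81, tardiness 0
T2: 11→15, due 36, tardiness 0
T3: 15→21, due 77, tardiness 0
T4: 21→40, due 26, tardiness 14
T5: 40→52, due 59, tardiness 0
T6: 52→72, due 70, tardiness 2
T7: 72→93, due 65, tardiness 28
Late batches: 3.

3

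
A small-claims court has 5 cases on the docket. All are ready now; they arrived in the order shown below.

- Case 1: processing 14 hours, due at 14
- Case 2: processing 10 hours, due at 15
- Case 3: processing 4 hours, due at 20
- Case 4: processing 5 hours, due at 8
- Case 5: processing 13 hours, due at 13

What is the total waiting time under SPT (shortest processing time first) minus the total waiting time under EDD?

-33

SPT (increasing processing time): Case 3 Case 4 Case 2 Case 5 Case 1.
Case 3: waits 0, runs 0→4
Case 4: waits 4, runs 4→9
Case 2: waits 9, runs 9→19
Case 5: waits 19, runs 19→32
Case 1: waits 32, runs 32→46
Sum = 0+4+9+19+32 = 64.
EDD (increasing due date): Case 4 Case 5 Case 1 Case 2 Case 3.
Case 4: waits 0, runs 0→5
Case 5: waits 5, runs 5→18
Case 1: waits 18, runs 18→32
Case 2: waits 32, runs 32→42
Case 3: waits 42, runs 42→46
Sum = 0+5+18+32+42 = 97.
Difference = 64 − 97 = -33.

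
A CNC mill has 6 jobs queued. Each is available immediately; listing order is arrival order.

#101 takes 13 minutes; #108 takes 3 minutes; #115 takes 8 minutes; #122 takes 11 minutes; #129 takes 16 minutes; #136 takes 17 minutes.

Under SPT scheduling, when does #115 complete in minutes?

11

SPT (increasing processing time): #108 #115 #122 #101 #129 #136.
#108: 0→3
#115: 3→11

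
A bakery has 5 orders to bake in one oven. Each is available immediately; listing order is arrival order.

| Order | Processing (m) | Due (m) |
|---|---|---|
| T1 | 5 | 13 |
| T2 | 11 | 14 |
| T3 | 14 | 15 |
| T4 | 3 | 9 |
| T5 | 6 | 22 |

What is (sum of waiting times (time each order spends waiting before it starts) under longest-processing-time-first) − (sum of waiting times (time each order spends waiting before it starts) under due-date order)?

43

LPT (decreasing processing time): T3 T2 T5 T1 T4.
T3: waits 0, runs 0→14
T2: waits 14, runs 14→25
T5: waits 25, runs 25→31
T1: waits 31, runs 31→36
T4: waits 36, runs 36→39
Sum = 0+14+25+31+36 = 106.
EDD (increasing due date): T4 T1 T2 T3 T5.
T4: waits 0, runs 0→3
T1: waits 3, runs 3→8
T2: waits 8, runs 8→19
T3: waits 19, runs 19→33
T5: waits 33, runs 33→39
Sum = 0+3+8+19+33 = 63.
Difference = 106 − 63 = 43.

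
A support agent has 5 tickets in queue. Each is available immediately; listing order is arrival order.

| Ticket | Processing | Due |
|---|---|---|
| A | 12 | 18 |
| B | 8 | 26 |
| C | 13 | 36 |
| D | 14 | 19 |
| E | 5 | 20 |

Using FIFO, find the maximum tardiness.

32

FIFO (arrival order): A B C D E.
A: 0→12, due 18, tardiness 0
B: 12→20, due 26, tardiness 0
C: 20→33, due 36, tardiness 0
D: 33→47, due 19, tardiness 28
E: 47→52, due 20, tardiness 32
Maximum = 32.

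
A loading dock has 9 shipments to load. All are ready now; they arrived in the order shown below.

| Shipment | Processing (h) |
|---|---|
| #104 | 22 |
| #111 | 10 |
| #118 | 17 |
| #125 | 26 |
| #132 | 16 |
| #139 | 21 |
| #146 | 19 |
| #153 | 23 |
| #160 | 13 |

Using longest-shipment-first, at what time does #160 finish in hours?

LPT (decreasing processing time): #125 #153 #104 #139 #146 #118 #132 #160 #111.
#125: 0→26
#153: 26→49
#104: 49→71
#139: 71→92
#146: 92→111
#118: 111→128
#132: 128→144
#160: 144→157

157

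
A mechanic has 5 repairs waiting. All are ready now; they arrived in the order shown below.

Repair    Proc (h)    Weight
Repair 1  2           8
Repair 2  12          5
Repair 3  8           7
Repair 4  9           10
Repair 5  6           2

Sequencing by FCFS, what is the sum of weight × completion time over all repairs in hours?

FIFO (arrival order): Repair 1 Repair 2 Repair 3 Repair 4 Repair 5.
Repair 1: finishes 2, weight 8, w·C = 16
Repair 2: finishes 14, weight 5, w·C = 70
Repair 3: finishes 22, weight 7, w·C = 154
Repair 4: finishes 31, weight 10, w·C = 310
Repair 5: finishes 37, weight 2, w·C = 74
Sum = 16+70+154+310+74 = 624.

624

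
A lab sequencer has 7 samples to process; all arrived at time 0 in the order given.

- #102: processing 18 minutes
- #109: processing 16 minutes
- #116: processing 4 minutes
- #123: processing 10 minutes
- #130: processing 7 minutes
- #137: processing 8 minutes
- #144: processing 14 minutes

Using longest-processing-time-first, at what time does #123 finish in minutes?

58

LPT (decreasing processing time): #102 #109 #144 #123 #137 #130 #116.
#102: 0→18
#109: 18→34
#144: 34→48
#123: 48→58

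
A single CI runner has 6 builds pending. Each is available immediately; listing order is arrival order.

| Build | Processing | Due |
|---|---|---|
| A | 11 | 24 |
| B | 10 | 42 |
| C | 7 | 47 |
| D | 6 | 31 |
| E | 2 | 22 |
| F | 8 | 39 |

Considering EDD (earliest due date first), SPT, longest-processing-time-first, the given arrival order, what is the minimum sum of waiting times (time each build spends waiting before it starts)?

81

EDD (increasing due date): E A D F B C.
E: waits 0, runs 0→2
A: waits 2, runs 2→13
D: waits 13, runs 13→19
F: waits 19, runs 19→27
B: waits 27, runs 27→37
C: waits 37, runs 37→44
Sum = 0+2+13+19+27+37 = 98.
SPT (increasing processing time): E D C F B A.
E: waits 0, runs 0→2
D: waits 2, runs 2→8
C: waits 8, runs 8→15
F: waits 15, runs 15→23
B: waits 23, runs 23→33
A: waits 33, runs 33→44
Sum = 0+2+8+15+23+33 = 81.
LPT (decreasing processing time): A B F C D E.
A: waits 0, runs 0→11
B: waits 11, runs 11→21
F: waits 21, runs 21→29
C: waits 29, runs 29→36
D: waits 36, runs 36→42
E: waits 42, runs 42→44
Sum = 0+11+21+29+36+42 = 139.
FIFO (arrival order): A B C D E F.
A: waits 0, runs 0→11
B: waits 11, runs 11→21
C: waits 21, runs 21→28
D: waits 28, runs 28→34
E: waits 34, runs 34→36
F: waits 36, runs 36→44
Sum = 0+11+21+28+34+36 = 130.
EDD 98, SPT 81, LPT 139, FIFO 130 → minimum 81.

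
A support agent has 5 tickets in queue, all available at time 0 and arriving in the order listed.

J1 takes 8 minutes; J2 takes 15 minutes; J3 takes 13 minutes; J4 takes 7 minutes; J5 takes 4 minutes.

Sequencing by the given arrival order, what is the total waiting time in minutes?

FIFO (arrival order): J1 J2 J3 J4 J5.
J1: waits 0, runs 0→8
J2: waits 8, runs 8→23
J3: waits 23, runs 23→36
J4: waits 36, runs 36→43
J5: waits 43, runs 43→47
Sum = 0+8+23+36+43 = 110.

110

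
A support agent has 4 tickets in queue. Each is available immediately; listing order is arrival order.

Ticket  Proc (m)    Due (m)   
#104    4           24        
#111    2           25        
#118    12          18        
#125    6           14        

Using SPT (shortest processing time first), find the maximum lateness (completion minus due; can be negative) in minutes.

6

SPT (increasing processing time): #111 #104 #125 #118.
#111: 0→2, due 25, lateness -23
#104: 2→6, due 24, lateness -18
#125: 6→12, due 14, lateness -2
#118: 12→24, due 18, lateness 6
Maximum = 6.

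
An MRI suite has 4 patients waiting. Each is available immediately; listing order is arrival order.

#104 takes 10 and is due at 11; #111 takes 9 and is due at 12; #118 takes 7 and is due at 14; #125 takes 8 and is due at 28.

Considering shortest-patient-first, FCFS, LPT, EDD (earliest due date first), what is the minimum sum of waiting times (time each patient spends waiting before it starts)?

46

SPT (increasing processing time): #118 #125 #111 #104.
#118: waits 0, runs 0→7
#125: waits 7, runs 7→15
#111: waits 15, runs 15→24
#104: waits 24, runs 24→34
Sum = 0+7+15+24 = 46.
FIFO (arrival order): #104 #111 #118 #125.
#104: waits 0, runs 0→10
#111: waits 10, runs 10→19
#118: waits 19, runs 19→26
#125: waits 26, runs 26→34
Sum = 0+10+19+26 = 55.
LPT (decreasing processing time): #104 #111 #125 #118.
#104: waits 0, runs 0→10
#111: waits 10, runs 10→19
#125: waits 19, runs 19→27
#118: waits 27, runs 27→34
Sum = 0+10+19+27 = 56.
EDD (increasing due date): #104 #111 #118 #125.
#104: waits 0, runs 0→10
#111: waits 10, runs 10→19
#118: waits 19, runs 19→26
#125: waits 26, runs 26→34
Sum = 0+10+19+26 = 55.
SPT 46, FIFO 55, LPT 56, EDD 55 → minimum 46.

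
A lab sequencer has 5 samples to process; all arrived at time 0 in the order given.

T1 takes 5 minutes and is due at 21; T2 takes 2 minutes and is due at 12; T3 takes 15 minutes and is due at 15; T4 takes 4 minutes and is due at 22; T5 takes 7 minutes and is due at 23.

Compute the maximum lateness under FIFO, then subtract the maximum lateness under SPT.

FIFO (arrival order): T1 T2 T3 T4 T5.
T1: 0→5, due 21, lateness -16
T2: 5→7, due 12, lateness -5
T3: 7→22, due 15, lateness 7
T4: 22→26, due 22, lateness 4
T5: 26→33, due 23, lateness 10
Maximum = 10.
SPT (increasing processing time): T2 T4 T1 T5 T3.
T2: 0→2, due 12, lateness -10
T4: 2→6, due 22, lateness -16
T1: 6→11, due 21, lateness -10
T5: 11→18, due 23, lateness -5
T3: 18→33, due 15, lateness 18
Maximum = 18.
Difference = 10 − 18 = -8.

-8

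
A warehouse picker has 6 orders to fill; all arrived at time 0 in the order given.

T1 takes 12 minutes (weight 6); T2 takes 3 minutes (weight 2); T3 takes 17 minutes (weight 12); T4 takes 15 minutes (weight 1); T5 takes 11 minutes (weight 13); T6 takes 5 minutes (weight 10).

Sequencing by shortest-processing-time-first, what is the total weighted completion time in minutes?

SPT (increasing processing time): T2 T6 T5 T1 T4 T3.
T2: finishes 3, weight 2, w·C = 6
T6: finishes 8, weight 10, w·C = 80
T5: finishes 19, weight 13, w·C = 247
T1: finishes 31, weight 6, w·C = 186
T4: finishes 46, weight 1, w·C = 46
T3: finishes 63, weight 12, w·C = 756
Sum = 6+80+247+186+46+756 = 1321.

1321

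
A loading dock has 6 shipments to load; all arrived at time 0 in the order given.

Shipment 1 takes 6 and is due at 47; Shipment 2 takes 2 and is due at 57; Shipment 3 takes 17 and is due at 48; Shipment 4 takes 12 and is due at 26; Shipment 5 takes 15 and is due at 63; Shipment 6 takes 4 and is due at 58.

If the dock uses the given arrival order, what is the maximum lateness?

11

FIFO (arrival order): Shipment 1 Shipment 2 Shipment 3 Shipment 4 Shipment 5 Shipment 6.
Shipment 1: 0→6, due 47, lateness -41
Shipment 2: 6→8, due 57, lateness -49
Shipment 3: 8→25, due 48, lateness -23
Shipment 4: 25→37, due 26, lateness 11
Shipment 5: 37→52, due 63, lateness -11
Shipment 6: 52→56, due 58, lateness -2
Maximum = 11.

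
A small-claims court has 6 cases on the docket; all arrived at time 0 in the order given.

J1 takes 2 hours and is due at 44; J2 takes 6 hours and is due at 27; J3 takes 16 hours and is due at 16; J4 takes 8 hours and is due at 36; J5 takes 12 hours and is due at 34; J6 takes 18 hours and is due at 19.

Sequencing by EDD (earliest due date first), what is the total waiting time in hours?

202

EDD (increasing due date): J3 J6 J2 J5 J4 J1.
J3: waits 0, runs 0→16
J6: waits 16, runs 16→34
J2: waits 34, runs 34→40
J5: waits 40, runs 40→52
J4: waits 52, runs 52→60
J1: waits 60, runs 60→62
Sum = 0+16+34+40+52+60 = 202.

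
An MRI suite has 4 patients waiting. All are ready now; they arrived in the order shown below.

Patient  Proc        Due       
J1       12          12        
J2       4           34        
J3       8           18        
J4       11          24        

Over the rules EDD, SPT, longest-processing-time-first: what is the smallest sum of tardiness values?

EDD (increasing due date): J1 J3 J4 J2.
J1: 0→12, due 12, tardiness 0
J3: 12→20, due 18, tardiness 2
J4: 20→31, due 24, tardiness 7
J2: 31→35, due 34, tardiness 1
Sum = 0+2+7+1 = 10.
SPT (increasing processing time): J2 J3 J4 J1.
J2: 0→4, due 34, tardiness 0
J3: 4→12, due 18, tardiness 0
J4: 12→23, due 24, tardiness 0
J1: 23→35, due 12, tardiness 23
Sum = 0+0+0+23 = 23.
LPT (decreasing processing time): J1 J4 J3 J2.
J1: 0→12, due 12, tardiness 0
J4: 12→23, due 24, tardiness 0
J3: 23→31, due 18, tardiness 13
J2: 31→35, due 34, tardiness 1
Sum = 0+0+13+1 = 14.
EDD 10, SPT 23, LPT 14 → minimum 10.

10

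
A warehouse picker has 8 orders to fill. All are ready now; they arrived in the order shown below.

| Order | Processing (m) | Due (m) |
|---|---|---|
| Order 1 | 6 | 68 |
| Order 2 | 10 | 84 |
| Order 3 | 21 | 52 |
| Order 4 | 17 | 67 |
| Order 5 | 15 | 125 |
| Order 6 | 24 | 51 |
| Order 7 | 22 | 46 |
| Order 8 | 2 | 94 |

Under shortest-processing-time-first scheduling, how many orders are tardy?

SPT (increasing processing time): Order 8 Order 1 Order 2 Order 5 Order 4 Order 3 Order 7 Order 6.
Order 8: 0→2, due 94, tardiness 0
Order 1: 2→8, due 68, tardiness 0
Order 2: 8→18, due 84, tardiness 0
Order 5: 18→33, due 125, tardiness 0
Order 4: 33→50, due 67, tardiness 0
Order 3: 50→71, due 52, tardiness 19
Order 7: 71→93, due 46, tardiness 47
Order 6: 93→117, due 51, tardiness 66
Late orders: 3.

3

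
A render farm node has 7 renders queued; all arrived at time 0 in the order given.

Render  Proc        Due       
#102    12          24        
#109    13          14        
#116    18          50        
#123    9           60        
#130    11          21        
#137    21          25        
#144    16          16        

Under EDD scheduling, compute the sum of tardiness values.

189

EDD (increasing due date): #109 #144 #130 #102 #137 #116 #123.
#109: 0→13, due 14, tardiness 0
#144: 13→29, due 16, tardiness 13
#130: 29→40, due 21, tardiness 19
#102: 40→52, due 24, tardiness 28
#137: 52→73, due 25, tardiness 48
#116: 73→91, due 50, tardiness 41
#123: 91→100, due 60, tardiness 40
Sum = 0+13+19+28+48+41+40 = 189.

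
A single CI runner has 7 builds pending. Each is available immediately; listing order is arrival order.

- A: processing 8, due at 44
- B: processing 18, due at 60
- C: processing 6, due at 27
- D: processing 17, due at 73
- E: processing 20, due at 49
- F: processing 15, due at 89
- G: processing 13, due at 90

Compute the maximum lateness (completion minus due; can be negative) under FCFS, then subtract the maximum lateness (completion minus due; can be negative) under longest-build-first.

-50

FIFO (arrival order): A B C D E F G.
A: 0→8, due 44, lateness -36
B: 8→26, due 60, lateness -34
C: 26→32, due 27, lateness 5
D: 32→49, due 73, lateness -24
E: 49→69, due 49, lateness 20
F: 69→84, due 89, lateness -5
G: 84→97, due 90, lateness 7
Maximum = 20.
LPT (decreasing processing time): E B D F G A C.
E: 0→20, due 49, lateness -29
B: 20→38, due 60, lateness -22
D: 38→55, due 73, lateness -18
F: 55→70, due 89, lateness -19
G: 70→83, due 90, lateness -7
A: 83→91, due 44, lateness 47
C: 91→97, due 27, lateness 70
Maximum = 70.
Difference = 20 − 70 = -50.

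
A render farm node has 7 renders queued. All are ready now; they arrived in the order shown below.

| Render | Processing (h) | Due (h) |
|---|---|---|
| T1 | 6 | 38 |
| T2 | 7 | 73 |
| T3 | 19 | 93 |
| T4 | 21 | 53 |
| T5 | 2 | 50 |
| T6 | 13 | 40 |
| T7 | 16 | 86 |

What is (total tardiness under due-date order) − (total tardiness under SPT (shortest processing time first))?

-31

EDD (increasing due date): T1 T6 T5 T4 T2 T7 T3.
T1: 0→6, due 38, tardiness 0
T6: 6→19, due 40, tardiness 0
T5: 19→21, due 50, tardiness 0
T4: 21→42, due 53, tardiness 0
T2: 42→49, due 73, tardiness 0
T7: 49→65, due 86, tardiness 0
T3: 65→84, due 93, tardiness 0
Sum = 0+0+0+0+0+0+0 = 0.
SPT (increasing processing time): T5 T1 T2 T6 T7 T3 T4.
T5: 0→2, due 50, tardiness 0
T1: 2→8, due 38, tardiness 0
T2: 8→15, due 73, tardiness 0
T6: 15→28, due 40, tardiness 0
T7: 28→44, due 86, tardiness 0
T3: 44→63, due 93, tardiness 0
T4: 63→84, due 53, tardiness 31
Sum = 0+0+0+0+0+0+31 = 31.
Difference = 0 − 31 = -31.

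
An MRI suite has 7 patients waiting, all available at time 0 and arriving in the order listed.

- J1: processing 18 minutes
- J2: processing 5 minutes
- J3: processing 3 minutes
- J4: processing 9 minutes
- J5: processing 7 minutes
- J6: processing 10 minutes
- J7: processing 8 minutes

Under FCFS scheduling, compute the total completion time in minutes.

256

FIFO (arrival order): J1 J2 J3 J4 J5 J6 J7.
J1: 0→18
J2: 18→23
J3: 23→26
J4: 26→35
J5: 35→42
J6: 42→52
J7: 52→60
Sum = 18+23+26+35+42+52+60 = 256.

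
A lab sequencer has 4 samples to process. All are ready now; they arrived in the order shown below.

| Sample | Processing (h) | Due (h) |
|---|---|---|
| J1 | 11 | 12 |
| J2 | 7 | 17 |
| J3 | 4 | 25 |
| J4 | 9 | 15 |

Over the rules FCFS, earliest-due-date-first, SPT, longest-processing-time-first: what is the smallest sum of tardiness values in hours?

FIFO (arrival order): J1 J2 J3 J4.
J1: 0→11, due 12, tardiness 0
J2: 11→18, due 17, tardiness 1
J3: 18→22, due 25, tardiness 0
J4: 22→31, due 15, tardiness 16
Sum = 0+1+0+16 = 17.
EDD (increasing due date): J1 J4 J2 J3.
J1: 0→11, due 12, tardiness 0
J4: 11→20, due 15, tardiness 5
J2: 20→27, due 17, tardiness 10
J3: 27→31, due 25, tardiness 6
Sum = 0+5+10+6 = 21.
SPT (increasing processing time): J3 J2 J4 J1.
J3: 0→4, due 25, tardiness 0
J2: 4→11, due 17, tardiness 0
J4: 11→20, due 15, tardiness 5
J1: 20→31, due 12, tardiness 19
Sum = 0+0+5+19 = 24.
LPT (decreasing processing time): J1 J4 J2 J3.
J1: 0→11, due 12, tardiness 0
J4: 11→20, due 15, tardiness 5
J2: 20→27, due 17, tardiness 10
J3: 27→31, due 25, tardiness 6
Sum = 0+5+10+6 = 21.
FIFO 17, EDD 21, SPT 24, LPT 21 → minimum 17.

17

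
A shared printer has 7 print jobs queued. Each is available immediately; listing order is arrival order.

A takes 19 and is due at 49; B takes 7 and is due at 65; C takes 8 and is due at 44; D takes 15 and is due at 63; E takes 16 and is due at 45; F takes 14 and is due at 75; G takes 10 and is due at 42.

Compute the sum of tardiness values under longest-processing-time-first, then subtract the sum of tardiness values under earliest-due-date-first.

61

LPT (decreasing processing time): A E D F G C B.
A: 0→19, due 49, tardiness 0
E: 19→35, due 45, tardiness 0
D: 35→50, due 63, tardiness 0
F: 50→64, due 75, tardiness 0
G: 64→74, due 42, tardiness 32
C: 74→82, due 44, tardiness 38
B: 82→89, due 65, tardiness 24
Sum = 0+0+0+0+32+38+24 = 94.
EDD (increasing due date): G C E A D B F.
G: 0→10, due 42, tardiness 0
C: 10→18, due 44, tardiness 0
E: 18→34, due 45, tardiness 0
A: 34→53, due 49, tardiness 4
D: 53→68, due 63, tardiness 5
B: 68→75, due 65, tardiness 10
F: 75→89, due 75, tardiness 14
Sum = 0+0+0+4+5+10+14 = 33.
Difference = 94 − 33 = 61.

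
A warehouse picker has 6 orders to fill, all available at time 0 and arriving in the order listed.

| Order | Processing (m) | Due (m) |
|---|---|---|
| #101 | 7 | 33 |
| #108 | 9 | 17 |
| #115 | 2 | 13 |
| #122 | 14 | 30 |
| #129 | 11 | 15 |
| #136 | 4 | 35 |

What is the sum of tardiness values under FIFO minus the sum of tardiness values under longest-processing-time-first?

-32

FIFO (arrival order): #101 #108 #115 #122 #129 #136.
#101: 0→7, due 33, tardiness 0
#108: 7→16, due 17, tardiness 0
#115: 16→18, due 13, tardiness 5
#122: 18→32, due 30, tardiness 2
#129: 32→43, due 15, tardiness 28
#136: 43→47, due 35, tardiness 12
Sum = 0+0+5+2+28+12 = 47.
LPT (decreasing processing time): #122 #129 #108 #101 #136 #115.
#122: 0→14, due 30, tardiness 0
#129: 14→25, due 15, tardiness 10
#108: 25→34, due 17, tardiness 17
#101: 34→41, due 33, tardiness 8
#136: 41→45, due 35, tardiness 10
#115: 45→47, due 13, tardiness 34
Sum = 0+10+17+8+10+34 = 79.
Difference = 47 − 79 = -32.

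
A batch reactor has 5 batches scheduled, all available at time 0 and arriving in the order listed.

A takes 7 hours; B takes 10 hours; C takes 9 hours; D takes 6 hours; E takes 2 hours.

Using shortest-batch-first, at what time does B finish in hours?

34

SPT (increasing processing time): E D A C B.
E: 0→2
D: 2→8
A: 8→15
C: 15→24
B: 24→34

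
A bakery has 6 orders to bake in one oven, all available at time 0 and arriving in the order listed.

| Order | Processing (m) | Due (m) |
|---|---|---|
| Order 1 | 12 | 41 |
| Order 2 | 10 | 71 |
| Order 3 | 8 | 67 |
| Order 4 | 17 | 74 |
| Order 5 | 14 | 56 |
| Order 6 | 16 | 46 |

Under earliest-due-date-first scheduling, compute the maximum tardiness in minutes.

3

EDD (increasing due date): Order 1 Order 6 Order 5 Order 3 Order 2 Order 4.
Order 1: 0→12, due 41, tardiness 0
Order 6: 12→28, due 46, tardiness 0
Order 5: 28→42, due 56, tardiness 0
Order 3: 42→50, due 67, tardiness 0
Order 2: 50→60, due 71, tardiness 0
Order 4: 60→77, due 74, tardiness 3
Maximum = 3.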